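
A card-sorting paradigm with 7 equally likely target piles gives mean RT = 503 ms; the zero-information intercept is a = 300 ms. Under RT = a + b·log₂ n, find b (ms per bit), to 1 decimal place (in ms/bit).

log₂(7) = 2.8074 bits.
b = (RT − a)/log₂ n = (503 − 300) / 2.8074 = 72.310 ms/bit.

72.3 ms/bit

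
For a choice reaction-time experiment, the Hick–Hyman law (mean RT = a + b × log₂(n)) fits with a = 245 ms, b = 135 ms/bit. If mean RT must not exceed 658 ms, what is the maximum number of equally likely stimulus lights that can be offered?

135·log₂ n ≤ 658 − 245 = 413, giving log₂ n ≤ 3.0593 and n ≤ 8.335. The largest whole number is 8.

8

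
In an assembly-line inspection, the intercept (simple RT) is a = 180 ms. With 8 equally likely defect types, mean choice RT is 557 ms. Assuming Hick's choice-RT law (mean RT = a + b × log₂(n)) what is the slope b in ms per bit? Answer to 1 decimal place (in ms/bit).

b = (557 − 180) / log₂(8) = 377 / 3 = 125.667 ms/bit.

125.7 ms/bit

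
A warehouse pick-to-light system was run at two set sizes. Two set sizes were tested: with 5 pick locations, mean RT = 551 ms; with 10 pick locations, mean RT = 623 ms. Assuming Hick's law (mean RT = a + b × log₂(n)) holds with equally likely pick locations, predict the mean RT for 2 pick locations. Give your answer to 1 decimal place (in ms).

With log₂ n on the abscissa the relation is linear; from the two conditions:
  b = (623 − 551) / (log₂ 10 − log₂ 5) = 72 / (3.3219 − 2.3219) = 72.000 ms/bit
  a = 551 − 72.000 × 2.3219 = 383.821 ms
Then RT(2) = 383.821 + 72.000 × log₂ 2 = 383.821 + 72.000 × 1 ≈ 455.821 ms.

455.8 ms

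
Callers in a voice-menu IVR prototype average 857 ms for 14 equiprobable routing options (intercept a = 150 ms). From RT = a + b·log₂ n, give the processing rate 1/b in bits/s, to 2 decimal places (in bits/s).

5.39 bits/s

Choice component = 857 − 150 = 707 ms over log₂(14) = 3.8074 bits.
b = 707 / 3.8074 = 185.693 ms/bit, so 1/b = 5.385 bits/s.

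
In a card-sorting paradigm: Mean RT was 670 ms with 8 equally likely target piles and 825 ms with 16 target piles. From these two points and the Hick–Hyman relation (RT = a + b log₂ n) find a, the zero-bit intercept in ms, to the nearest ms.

205 ms

The slope on a log₂ axis is (825 − 670) / (4 − 3) = 155 ms/bit.
Intercept: a = 670 − 155·log₂(8) = 205.000 ms.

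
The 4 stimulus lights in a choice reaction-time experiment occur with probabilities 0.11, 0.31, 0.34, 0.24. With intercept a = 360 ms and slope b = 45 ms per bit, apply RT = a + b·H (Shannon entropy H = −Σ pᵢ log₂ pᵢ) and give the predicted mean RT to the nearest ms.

H = 0.11·log₂(1/0.11) + 0.31·log₂(1/0.31) + 0.34·log₂(1/0.34) + 0.24·log₂(1/0.24) = 1.8974 bits.
RT = 360 + 45 × 1.8974 = 445.38 ms.

445 ms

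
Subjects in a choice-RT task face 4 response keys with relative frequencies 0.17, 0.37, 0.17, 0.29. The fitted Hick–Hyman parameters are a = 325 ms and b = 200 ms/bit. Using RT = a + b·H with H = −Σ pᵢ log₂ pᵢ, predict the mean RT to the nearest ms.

709 ms

H = 0.17·log₂(1/0.17) + 0.37·log₂(1/0.37) + 0.17·log₂(1/0.17) + 0.29·log₂(1/0.29) = 1.9178 bits.
RT = 325 + 200 × 1.9178 = 708.56 ms.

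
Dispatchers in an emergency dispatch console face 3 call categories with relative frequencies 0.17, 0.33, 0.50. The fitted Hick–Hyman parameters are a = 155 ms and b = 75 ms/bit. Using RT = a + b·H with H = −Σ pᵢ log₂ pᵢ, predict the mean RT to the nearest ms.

265 ms

H = 0.17·log₂(1/0.17) + 0.33·log₂(1/0.33) + 0.50·log₂(1/0.50) = 1.4624 bits.
RT = 155 + 75 × 1.4624 = 264.68 ms.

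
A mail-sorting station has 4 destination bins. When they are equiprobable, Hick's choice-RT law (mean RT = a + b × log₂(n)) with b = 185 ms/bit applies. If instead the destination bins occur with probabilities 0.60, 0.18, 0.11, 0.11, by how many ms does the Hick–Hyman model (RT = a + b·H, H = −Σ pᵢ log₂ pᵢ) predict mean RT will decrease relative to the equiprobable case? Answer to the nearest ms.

Equiprobable entropy H₀ = log₂ 4 = 2.0000 bits.
Skewed entropy H = −Σ pᵢ log₂ pᵢ = 1.5881 bits.
ΔRT = b·(H₀ − H) = 185 × 0.4119 = 76.21 ms.

76 ms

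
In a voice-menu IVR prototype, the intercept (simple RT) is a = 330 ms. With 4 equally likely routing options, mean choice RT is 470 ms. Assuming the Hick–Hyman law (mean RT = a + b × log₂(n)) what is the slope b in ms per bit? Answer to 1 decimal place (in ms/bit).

b = (470 − 330) / log₂(4) = 140 / 2 = 70.000 ms/bit.

70.0 ms/bit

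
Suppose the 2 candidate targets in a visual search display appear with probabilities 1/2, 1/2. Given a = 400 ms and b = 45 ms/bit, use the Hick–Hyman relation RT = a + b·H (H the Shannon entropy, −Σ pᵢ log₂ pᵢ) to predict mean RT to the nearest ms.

H = −Σ pᵢ log₂ pᵢ = 0.5·1 + 0.5·1 = 1.000 bits.
RT = 400 + 45 × 1.000 = 445.00 ms.

445 ms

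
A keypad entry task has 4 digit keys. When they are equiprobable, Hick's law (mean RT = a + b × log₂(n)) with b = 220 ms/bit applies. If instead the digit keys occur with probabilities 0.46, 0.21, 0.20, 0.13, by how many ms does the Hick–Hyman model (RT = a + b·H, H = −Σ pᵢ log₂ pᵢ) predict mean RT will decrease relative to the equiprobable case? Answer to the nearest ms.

The RT saving is b·ΔH. Equiprobable H₀ = log₂(4) = 2.0000 bits; with the given probabilities H = 1.8352 bits.
b·(H₀ − H) = 220 × (2.0000 − 1.8352) = 36.26 ms.

36 ms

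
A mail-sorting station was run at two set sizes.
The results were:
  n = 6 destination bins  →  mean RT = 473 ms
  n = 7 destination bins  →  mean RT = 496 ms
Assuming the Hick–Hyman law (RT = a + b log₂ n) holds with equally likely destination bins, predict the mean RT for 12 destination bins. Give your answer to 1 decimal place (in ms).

576.4 ms

RT is linear in log₂ n, so two points fix the line:
  b = (496 − 473) / (log₂ 7 − log₂ 6) = 23 / (2.8074 − 2.5850) = 103.421 ms/bit
  a = 473 − 103.421 × 2.5850 = 205.661 ms
Then RT(12) = 205.661 + 103.421 × log₂ 12 = 205.661 + 103.421 × 3.5850 ≈ 576.421 ms.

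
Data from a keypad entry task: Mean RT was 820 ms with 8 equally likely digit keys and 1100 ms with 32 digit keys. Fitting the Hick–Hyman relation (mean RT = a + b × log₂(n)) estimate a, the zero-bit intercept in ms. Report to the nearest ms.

400 ms

Slope: b = (1100 − 820) / (log₂ 32 − log₂ 8) = 280/2.0000 = 140 ms/bit.
Intercept: a = 820 − 140·log₂(8) = 400.000 ms.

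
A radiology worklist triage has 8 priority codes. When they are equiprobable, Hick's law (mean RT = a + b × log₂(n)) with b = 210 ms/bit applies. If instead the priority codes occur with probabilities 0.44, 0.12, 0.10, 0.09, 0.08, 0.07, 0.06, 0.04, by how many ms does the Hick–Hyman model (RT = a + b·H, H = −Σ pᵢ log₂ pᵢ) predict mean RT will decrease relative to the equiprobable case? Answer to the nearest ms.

100 ms

The RT saving is b·ΔH. Equiprobable H₀ = log₂(8) = 3.0000 bits; with the given probabilities H = 2.5224 bits.
b·(H₀ − H) = 210 × (3.0000 − 2.5224) = 100.29 ms.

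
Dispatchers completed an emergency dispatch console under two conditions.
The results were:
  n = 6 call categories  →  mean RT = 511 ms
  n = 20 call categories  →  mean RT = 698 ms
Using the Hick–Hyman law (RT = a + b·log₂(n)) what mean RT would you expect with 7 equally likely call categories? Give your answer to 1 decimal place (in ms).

RT is linear in log₂ n, so two points fix the line:
  b = (698 − 511) / (log₂ 20 − log₂ 6) = 187 / (4.3219 − 2.5850) = 107.659 ms/bit
  a = 511 − 107.659 × 2.5850 = 232.705 ms
Then RT(7) = 232.705 + 107.659 × log₂ 7 = 232.705 + 107.659 × 2.8074 ≈ 534.943 ms.

534.9 ms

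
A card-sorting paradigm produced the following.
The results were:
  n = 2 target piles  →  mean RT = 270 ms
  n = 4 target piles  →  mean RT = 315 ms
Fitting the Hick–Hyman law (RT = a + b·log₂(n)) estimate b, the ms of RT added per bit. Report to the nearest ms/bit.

The slope on a log₂ axis is (315 − 270) / (2 − 1) = 45 ms/bit.

45 ms/bit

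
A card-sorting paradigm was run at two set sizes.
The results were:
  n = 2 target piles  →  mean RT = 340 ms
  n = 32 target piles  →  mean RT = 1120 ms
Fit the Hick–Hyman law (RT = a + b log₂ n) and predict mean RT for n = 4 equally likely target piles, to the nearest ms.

535 ms

RT is linear in log₂ n, so two points fix the line:
  b = (1120 − 340) / (log₂ 32 − log₂ 2) = 780 / (5 − 1) = 195 ms/bit
  a = 340 − 195 × 1 = 145 ms
Then RT(4) = 145 + 195 × log₂ 4 = 145 + 195 × 2 ≈ 535.000 ms.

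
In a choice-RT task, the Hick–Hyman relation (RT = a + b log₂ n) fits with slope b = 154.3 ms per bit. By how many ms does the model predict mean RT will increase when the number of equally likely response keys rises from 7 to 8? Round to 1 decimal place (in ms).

ΔRT = (a + b log₂ n₂) − (a + b log₂ n₁) = b·(log₂ n₂ − log₂ n₁).
log₂(8) − log₂(7) = 3 − 2.8074 = 0.1926.
ΔRT = 154.3 × 0.1926 = 29.725 ms.

29.7 ms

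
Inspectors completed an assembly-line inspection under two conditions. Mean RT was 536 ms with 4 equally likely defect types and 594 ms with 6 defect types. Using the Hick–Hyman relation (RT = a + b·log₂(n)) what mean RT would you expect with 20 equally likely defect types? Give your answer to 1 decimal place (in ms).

Fit slope and intercept:
  b = (594 − 536) / (log₂ 6 − log₂ 4) = 58 / (2.5850 − 2) = 99.152 ms/bit
  a = 536 − 99.152 × 2 = 337.697 ms
Then RT(20) = 337.697 + 99.152 × log₂ 20 = 337.697 + 99.152 × 4.3219 ≈ 766.223 ms.

766.2 ms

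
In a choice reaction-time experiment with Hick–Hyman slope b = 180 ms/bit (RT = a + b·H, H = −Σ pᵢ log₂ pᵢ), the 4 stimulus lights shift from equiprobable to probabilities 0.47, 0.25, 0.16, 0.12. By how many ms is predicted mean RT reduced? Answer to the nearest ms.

The RT saving is b·ΔH. Equiprobable H₀ = log₂(4) = 2.0000 bits; with the given probabilities H = 1.8020 bits.
b·(H₀ − H) = 180 × (2.0000 − 1.8020) = 35.63 ms.

36 ms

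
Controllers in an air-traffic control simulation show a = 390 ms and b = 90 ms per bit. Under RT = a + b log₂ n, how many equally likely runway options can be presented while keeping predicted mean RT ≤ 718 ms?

12

90·log₂ n ≤ 718 − 390 = 328, giving log₂ n ≤ 3.6444 and n ≤ 12.505. The largest whole number is 12.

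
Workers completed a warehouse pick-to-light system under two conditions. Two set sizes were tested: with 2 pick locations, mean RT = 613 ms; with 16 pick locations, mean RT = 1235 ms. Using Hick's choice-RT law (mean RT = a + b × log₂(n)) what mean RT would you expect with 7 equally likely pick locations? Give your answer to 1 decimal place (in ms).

987.7 ms

RT is linear in log₂ n, so two points fix the line:
  b = (1235 − 613) / (log₂ 16 − log₂ 2) = 622 / (4 − 1) = 207.333 ms/bit
  a = 613 − 207.333 × 1 = 405.667 ms
Then RT(7) = 405.667 + 207.333 × log₂ 7 = 405.667 + 207.333 × 2.8074 ≈ 987.725 ms.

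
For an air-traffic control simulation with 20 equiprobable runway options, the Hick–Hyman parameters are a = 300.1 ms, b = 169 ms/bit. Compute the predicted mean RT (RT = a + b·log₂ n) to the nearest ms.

log₂(20) = 4.3219 bits, so RT = 300.1 + 169 × 4.3219 ≈ 1030.506 ms.

1031 ms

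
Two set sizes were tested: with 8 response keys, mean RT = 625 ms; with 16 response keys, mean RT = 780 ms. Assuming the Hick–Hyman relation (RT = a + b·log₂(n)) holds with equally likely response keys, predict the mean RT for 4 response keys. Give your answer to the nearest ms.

470 ms

Fit slope and intercept:
  b = (780 − 625) / (log₂ 16 − log₂ 8) = 155 / (4 − 3) = 155 ms/bit
  a = 625 − 155 × 3 = 160 ms
Then RT(4) = 160 + 155 × log₂ 4 = 160 + 155 × 2 ≈ 470.000 ms.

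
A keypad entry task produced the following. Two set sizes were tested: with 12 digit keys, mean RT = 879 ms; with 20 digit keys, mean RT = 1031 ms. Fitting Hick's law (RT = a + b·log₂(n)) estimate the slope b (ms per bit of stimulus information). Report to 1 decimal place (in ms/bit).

206.3 ms/bit

Slope: b = (1031 − 879) / (log₂ 20 − log₂ 12) = 152/0.7370 = 206.251 ms/bit.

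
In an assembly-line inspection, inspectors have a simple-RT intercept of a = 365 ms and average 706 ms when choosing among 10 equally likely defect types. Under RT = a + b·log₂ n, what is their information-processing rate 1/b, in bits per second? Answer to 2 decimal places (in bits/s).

Choice component = 706 − 365 = 341 ms over log₂(10) = 3.3219 bits.
b = 341 / 3.3219 = 102.651 ms/bit, so 1/b = 9.742 bits/s.

9.74 bits/s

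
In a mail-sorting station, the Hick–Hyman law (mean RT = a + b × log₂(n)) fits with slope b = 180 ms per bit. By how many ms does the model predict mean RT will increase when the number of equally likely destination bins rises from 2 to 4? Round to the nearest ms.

ΔRT = (a + b log₂ n₂) − (a + b log₂ n₁) = b·(log₂ n₂ − log₂ n₁).
log₂(4) − log₂(2) = log₂(4/2) = log₂(2) = 1.
ΔRT = 180 × 1.0000 = 180.000 ms.

180 ms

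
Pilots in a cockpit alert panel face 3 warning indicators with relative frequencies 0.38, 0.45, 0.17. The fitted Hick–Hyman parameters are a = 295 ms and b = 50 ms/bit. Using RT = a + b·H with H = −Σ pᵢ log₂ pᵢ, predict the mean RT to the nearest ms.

369 ms

Entropy contributions −pᵢ log₂ pᵢ: 0.5305, 0.5184, 0.4346; sum H = 1.4834 bits.
RT = a + bH = 295 + 50·1.4834 = 369.17 ms.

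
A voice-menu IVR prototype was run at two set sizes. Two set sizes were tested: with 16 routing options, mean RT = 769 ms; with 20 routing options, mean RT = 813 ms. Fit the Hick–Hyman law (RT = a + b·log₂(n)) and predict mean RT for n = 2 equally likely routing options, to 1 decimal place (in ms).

With log₂ n on the abscissa the relation is linear; from the two conditions:
  b = (813 − 769) / (log₂ 20 − log₂ 16) = 44 / (4.3219 − 4) = 136.676 ms/bit
  a = 769 − 136.676 × 4 = 222.294 ms
Then RT(2) = 222.294 + 136.676 × log₂ 2 = 222.294 + 136.676 × 1 ≈ 358.971 ms.

359.0 ms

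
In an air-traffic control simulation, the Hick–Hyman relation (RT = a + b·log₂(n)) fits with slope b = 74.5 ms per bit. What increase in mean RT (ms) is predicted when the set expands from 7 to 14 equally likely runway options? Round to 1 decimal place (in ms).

The intercept a cancels: ΔRT = b·(log₂ n₂ − log₂ n₁) = b·log₂(n₂/n₁).
log₂(14) − log₂(7) = log₂(14/7) = log₂(2) = 1.
ΔRT = 74.5 × 1.0000 = 74.500 ms.

74.5 ms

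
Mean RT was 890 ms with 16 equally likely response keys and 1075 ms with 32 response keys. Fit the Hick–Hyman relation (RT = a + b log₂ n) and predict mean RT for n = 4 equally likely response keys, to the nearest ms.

520 ms

RT is linear in log₂ n, so two points fix the line:
  b = (1075 − 890) / (log₂ 32 − log₂ 16) = 185 / (5 − 4) = 185 ms/bit
  a = 890 − 185 × 4 = 150 ms
Then RT(4) = 150 + 185 × log₂ 4 = 150 + 185 × 2 ≈ 520.000 ms.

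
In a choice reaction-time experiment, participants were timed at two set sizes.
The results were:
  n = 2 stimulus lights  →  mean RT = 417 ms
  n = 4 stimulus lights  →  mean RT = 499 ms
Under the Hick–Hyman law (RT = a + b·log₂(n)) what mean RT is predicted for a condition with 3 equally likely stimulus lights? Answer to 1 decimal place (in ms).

RT is linear in log₂ n, so two points fix the line:
  b = (499 − 417) / (log₂ 4 − log₂ 2) = 82 / (2 − 1) = 82.000 ms/bit
  a = 417 − 82.000 × 1 = 335.000 ms
Then RT(3) = 335.000 + 82.000 × log₂ 3 = 335.000 + 82.000 × 1.5850 ≈ 464.967 ms.

465.0 ms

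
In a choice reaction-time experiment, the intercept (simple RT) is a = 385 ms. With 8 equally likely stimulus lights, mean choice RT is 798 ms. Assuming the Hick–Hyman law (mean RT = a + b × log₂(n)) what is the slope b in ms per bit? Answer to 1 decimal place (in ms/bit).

137.7 ms/bit

log₂(8) = 3 bits.
b = (RT − a)/log₂ n = (798 − 385) / 3 = 137.667 ms/bit.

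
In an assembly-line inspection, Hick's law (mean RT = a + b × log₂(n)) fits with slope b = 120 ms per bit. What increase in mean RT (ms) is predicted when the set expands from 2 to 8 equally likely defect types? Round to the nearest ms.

Only the slope matters, since a is common to both: ΔRT = b·log₂(n₂/n₁).
log₂(8) − log₂(2) = log₂(8/2) = log₂(4) = 2.
ΔRT = 120 × 2.0000 = 240.000 ms.

240 ms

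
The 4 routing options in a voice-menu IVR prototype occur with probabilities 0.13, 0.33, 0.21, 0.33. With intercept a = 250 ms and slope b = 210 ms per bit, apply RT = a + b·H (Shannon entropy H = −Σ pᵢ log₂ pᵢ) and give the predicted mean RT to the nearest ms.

651 ms

Entropy contributions −pᵢ log₂ pᵢ: 0.3826, 0.5278, 0.4728, 0.5278; sum H = 1.9111 bits.
RT = a + bH = 250 + 210·1.9111 = 651.33 ms.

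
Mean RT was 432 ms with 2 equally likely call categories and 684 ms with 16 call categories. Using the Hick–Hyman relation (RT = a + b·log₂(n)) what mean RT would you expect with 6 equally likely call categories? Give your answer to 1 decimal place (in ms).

Solve the two-equation system in a and b:
  b = (684 − 432) / (log₂ 16 − log₂ 2) = 252 / (4 − 1) = 84.000 ms/bit
  a = 432 − 84.000 × 1 = 348.000 ms
Then RT(6) = 348.000 + 84.000 × log₂ 6 = 348.000 + 84.000 × 2.5850 ≈ 565.137 ms.

565.1 ms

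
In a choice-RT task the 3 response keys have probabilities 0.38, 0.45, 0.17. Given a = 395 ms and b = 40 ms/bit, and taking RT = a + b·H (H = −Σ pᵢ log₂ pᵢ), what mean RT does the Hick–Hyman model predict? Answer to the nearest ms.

Entropy contributions −pᵢ log₂ pᵢ: 0.5305, 0.5184, 0.4346; sum H = 1.4834 bits.
RT = a + bH = 395 + 40·1.4834 = 454.34 ms.

454 ms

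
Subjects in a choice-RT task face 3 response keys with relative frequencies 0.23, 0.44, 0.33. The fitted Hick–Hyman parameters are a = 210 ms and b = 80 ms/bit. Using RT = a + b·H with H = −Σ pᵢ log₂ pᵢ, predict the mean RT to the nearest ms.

Entropy contributions −pᵢ log₂ pᵢ: 0.4877, 0.5211, 0.5278; sum H = 1.5366 bits.
RT = a + bH = 210 + 80·1.5366 = 332.93 ms.

333 ms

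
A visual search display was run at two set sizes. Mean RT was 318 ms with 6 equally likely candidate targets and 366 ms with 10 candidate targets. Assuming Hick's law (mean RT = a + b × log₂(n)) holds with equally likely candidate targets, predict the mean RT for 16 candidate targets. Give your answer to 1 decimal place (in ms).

410.2 ms

With log₂ n on the abscissa the relation is linear; from the two conditions:
  b = (366 − 318) / (log₂ 10 − log₂ 6) = 48 / (3.3219 − 2.5850) = 65.132 ms/bit
  a = 318 − 65.132 × 2.5850 = 149.636 ms
Then RT(16) = 149.636 + 65.132 × log₂ 16 = 149.636 + 65.132 × 4 ≈ 410.164 ms.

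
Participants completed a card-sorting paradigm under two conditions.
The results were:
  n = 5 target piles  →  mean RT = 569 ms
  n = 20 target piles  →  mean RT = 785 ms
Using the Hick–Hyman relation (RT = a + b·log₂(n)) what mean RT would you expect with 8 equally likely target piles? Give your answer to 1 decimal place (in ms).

642.2 ms

Fit slope and intercept:
  b = (785 − 569) / (log₂ 20 − log₂ 5) = 216 / (4.3219 − 2.3219) = 108.000 ms/bit
  a = 569 − 108.000 × 2.3219 = 318.232 ms
Then RT(8) = 318.232 + 108.000 × log₂ 8 = 318.232 + 108.000 × 3 ≈ 642.232 ms.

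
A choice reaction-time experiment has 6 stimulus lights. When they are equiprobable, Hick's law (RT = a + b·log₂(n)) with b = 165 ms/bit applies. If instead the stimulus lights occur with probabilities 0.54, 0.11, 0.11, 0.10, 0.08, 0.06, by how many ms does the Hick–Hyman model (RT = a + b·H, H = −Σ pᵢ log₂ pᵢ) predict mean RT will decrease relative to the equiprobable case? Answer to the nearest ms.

89 ms

The RT saving is b·ΔH. Equiprobable H₀ = log₂(6) = 2.5850 bits; with the given probabilities H = 2.0479 bits.
b·(H₀ − H) = 165 × (2.5850 − 2.0479) = 88.62 ms.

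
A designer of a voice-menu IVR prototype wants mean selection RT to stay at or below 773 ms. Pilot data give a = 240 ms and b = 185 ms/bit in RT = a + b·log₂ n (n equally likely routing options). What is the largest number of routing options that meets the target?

185·log₂ n ≤ 773 − 240 = 533, giving log₂ n ≤ 2.8811 and n ≤ 7.367. The largest whole number is 7.

7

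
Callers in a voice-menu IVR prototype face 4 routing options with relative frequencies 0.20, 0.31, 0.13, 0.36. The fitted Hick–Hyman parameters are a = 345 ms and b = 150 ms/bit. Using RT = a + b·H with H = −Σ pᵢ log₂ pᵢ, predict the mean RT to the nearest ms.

630 ms

H = 0.20·log₂(1/0.20) + 0.31·log₂(1/0.31) + 0.13·log₂(1/0.13) + 0.36·log₂(1/0.36) = 1.9014 bits.
RT = 345 + 150 × 1.9014 = 630.22 ms.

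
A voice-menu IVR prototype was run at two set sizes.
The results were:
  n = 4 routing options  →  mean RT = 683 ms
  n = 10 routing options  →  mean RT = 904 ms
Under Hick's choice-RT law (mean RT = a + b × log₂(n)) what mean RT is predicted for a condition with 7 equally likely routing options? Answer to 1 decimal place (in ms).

Solve the two-equation system in a and b:
  b = (904 − 683) / (log₂ 10 − log₂ 4) = 221 / (3.3219 − 2) = 167.180 ms/bit
  a = 683 − 167.180 × 2 = 348.640 ms
Then RT(7) = 348.640 + 167.180 × log₂ 7 = 348.640 + 167.180 × 2.8074 ≈ 817.974 ms.

818.0 ms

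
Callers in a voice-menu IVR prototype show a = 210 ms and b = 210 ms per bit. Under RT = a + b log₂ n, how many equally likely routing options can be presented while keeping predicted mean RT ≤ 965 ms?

12

Information budget: (965 − 210)/210 = 3.5952 bits, so n ≤ 2^3.5952 = 12.086 → at most 12.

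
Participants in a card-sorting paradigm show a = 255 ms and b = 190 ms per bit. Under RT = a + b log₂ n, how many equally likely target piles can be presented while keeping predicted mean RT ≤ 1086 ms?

Information budget: (1086 − 255)/190 = 4.3737 bits, so n ≤ 2^4.3737 = 20.731 → at most 20.

20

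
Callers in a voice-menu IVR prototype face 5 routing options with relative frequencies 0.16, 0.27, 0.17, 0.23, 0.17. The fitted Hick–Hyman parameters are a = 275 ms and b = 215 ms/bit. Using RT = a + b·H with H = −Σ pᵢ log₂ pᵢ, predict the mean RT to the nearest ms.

H = 0.16·log₂(1/0.16) + 0.27·log₂(1/0.27) + 0.17·log₂(1/0.17) + 0.23·log₂(1/0.23) + 0.17·log₂(1/0.17) = 2.2899 bits.
RT = 275 + 215 × 2.2899 = 767.32 ms.

767 ms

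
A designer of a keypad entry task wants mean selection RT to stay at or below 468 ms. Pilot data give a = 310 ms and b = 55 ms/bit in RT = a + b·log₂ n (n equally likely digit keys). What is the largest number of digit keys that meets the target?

7

Set 310 + 55·log₂ n ≤ 468 → log₂ n ≤ (468 − 310)/55 = 2.8727.
So n ≤ 2^2.8727 = 7.324; the largest integer n is 7.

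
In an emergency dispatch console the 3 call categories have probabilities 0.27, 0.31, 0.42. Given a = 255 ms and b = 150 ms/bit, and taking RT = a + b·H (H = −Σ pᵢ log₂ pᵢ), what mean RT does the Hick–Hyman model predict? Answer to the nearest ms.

H = 0.27·log₂(1/0.27) + 0.31·log₂(1/0.31) + 0.42·log₂(1/0.42) = 1.5595 bits.
RT = 255 + 150 × 1.5595 = 488.92 ms.

489 ms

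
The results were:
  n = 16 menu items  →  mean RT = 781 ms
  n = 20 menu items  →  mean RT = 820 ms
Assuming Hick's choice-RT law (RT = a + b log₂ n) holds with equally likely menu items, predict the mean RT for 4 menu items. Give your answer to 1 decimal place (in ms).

538.7 ms

With log₂ n on the abscissa the relation is linear; from the two conditions:
  b = (820 − 781) / (log₂ 20 − log₂ 16) = 39 / (4.3219 − 4) = 121.145 ms/bit
  a = 781 − 121.145 × 4 = 296.420 ms
Then RT(4) = 296.420 + 121.145 × log₂ 4 = 296.420 + 121.145 × 2 ≈ 538.710 ms.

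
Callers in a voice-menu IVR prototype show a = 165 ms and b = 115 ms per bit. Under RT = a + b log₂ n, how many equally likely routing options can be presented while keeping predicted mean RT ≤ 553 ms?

10

Set 165 + 115·log₂ n ≤ 553 → log₂ n ≤ (553 − 165)/115 = 3.3739.
So n ≤ 2^3.3739 = 10.367; the largest integer n is 10.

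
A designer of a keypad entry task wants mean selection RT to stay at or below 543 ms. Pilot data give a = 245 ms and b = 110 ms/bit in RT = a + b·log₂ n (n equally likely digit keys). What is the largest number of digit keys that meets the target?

Set 245 + 110·log₂ n ≤ 543 → log₂ n ≤ (543 − 245)/110 = 2.7091.
So n ≤ 2^2.7091 = 6.539; the largest integer n is 6.

6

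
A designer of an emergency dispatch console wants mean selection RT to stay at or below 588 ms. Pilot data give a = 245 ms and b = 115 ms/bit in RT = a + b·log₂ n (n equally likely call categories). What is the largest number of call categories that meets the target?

7

Set 245 + 115·log₂ n ≤ 588 → log₂ n ≤ (588 − 245)/115 = 2.9826.
So n ≤ 2^2.9826 = 7.904; the largest integer n is 7.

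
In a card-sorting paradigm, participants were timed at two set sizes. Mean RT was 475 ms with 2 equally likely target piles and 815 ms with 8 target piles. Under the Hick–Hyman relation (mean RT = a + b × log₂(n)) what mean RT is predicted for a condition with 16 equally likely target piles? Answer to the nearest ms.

985 ms

Fit slope and intercept:
  b = (815 − 475) / (log₂ 8 − log₂ 2) = 340 / (3 − 1) = 170 ms/bit
  a = 475 − 170 × 1 = 305 ms
Then RT(16) = 305 + 170 × log₂ 16 = 305 + 170 × 4 ≈ 985.000 ms.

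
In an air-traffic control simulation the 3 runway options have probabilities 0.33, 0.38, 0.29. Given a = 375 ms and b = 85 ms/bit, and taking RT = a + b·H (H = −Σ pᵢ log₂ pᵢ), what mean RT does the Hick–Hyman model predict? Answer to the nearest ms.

H = 0.33·log₂(1/0.33) + 0.38·log₂(1/0.38) + 0.29·log₂(1/0.29) = 1.5762 bits.
RT = 375 + 85 × 1.5762 = 508.98 ms.

509 ms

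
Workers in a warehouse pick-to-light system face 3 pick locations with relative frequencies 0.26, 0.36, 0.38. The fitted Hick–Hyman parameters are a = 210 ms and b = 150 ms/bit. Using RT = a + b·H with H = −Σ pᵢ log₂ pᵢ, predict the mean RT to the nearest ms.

445 ms

Entropy contributions −pᵢ log₂ pᵢ: 0.5053, 0.5306, 0.5305; sum H = 1.5664 bits.
RT = a + bH = 210 + 150·1.5664 = 444.95 ms.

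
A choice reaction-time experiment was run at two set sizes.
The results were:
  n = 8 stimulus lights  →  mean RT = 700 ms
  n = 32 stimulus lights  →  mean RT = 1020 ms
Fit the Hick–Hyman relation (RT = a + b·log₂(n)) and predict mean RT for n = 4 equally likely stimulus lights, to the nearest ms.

RT is linear in log₂ n, so two points fix the line:
  b = (1020 − 700) / (log₂ 32 − log₂ 8) = 320 / (5 − 3) = 160 ms/bit
  a = 700 − 160 × 3 = 220 ms
Then RT(4) = 220 + 160 × log₂ 4 = 220 + 160 × 2 ≈ 540.000 ms.

540 ms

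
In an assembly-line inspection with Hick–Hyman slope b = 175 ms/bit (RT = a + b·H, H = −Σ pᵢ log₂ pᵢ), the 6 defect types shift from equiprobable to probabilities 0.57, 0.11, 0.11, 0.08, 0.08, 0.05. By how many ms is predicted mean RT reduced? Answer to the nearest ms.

109 ms

Equiprobable entropy H₀ = log₂ 6 = 2.5850 bits.
Skewed entropy H = −Σ pᵢ log₂ pᵢ = 1.9619 bits.
ΔRT = b·(H₀ − H) = 175 × 0.6230 = 109.03 ms.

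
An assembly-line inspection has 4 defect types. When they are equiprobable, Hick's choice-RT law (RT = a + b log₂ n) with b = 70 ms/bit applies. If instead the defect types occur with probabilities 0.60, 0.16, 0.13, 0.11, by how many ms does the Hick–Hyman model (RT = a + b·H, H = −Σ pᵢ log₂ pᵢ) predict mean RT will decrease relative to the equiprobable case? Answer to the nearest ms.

The RT saving is b·ΔH. Equiprobable H₀ = log₂(4) = 2.0000 bits; with the given probabilities H = 1.5981 bits.
b·(H₀ − H) = 70 × (2.0000 − 1.5981) = 28.13 ms.

28 ms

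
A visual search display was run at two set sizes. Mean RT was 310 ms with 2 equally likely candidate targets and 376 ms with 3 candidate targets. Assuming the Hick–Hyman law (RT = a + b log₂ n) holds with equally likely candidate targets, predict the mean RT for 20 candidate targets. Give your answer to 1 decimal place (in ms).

684.8 ms

With log₂ n on the abscissa the relation is linear; from the two conditions:
  b = (376 − 310) / (log₂ 3 − log₂ 2) = 66 / (1.5850 − 1) = 112.828 ms/bit
  a = 310 − 112.828 × 1 = 197.172 ms
Then RT(20) = 197.172 + 112.828 × log₂ 20 = 197.172 + 112.828 × 4.3219 ≈ 684.806 ms.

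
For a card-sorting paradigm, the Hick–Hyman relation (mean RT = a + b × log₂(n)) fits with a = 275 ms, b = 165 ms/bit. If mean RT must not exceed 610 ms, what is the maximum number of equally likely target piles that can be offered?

Set 275 + 165·log₂ n ≤ 610 → log₂ n ≤ (610 − 275)/165 = 2.0303.
So n ≤ 2^2.0303 = 4.085; the largest integer n is 4.

4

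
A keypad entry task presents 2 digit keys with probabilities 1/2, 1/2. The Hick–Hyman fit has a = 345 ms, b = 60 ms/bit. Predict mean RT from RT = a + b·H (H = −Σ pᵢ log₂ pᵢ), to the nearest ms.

405 ms

H = −Σ pᵢ log₂ pᵢ = 0.5·1 + 0.5·1 = 1.000 bits.
RT = 345 + 60 × 1.000 = 405.00 ms.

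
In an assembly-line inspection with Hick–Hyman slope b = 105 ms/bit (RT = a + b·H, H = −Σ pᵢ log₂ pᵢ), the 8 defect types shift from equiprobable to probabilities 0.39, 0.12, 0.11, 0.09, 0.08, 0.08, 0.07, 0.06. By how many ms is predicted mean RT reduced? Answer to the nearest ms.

The RT saving is b·ΔH. Equiprobable H₀ = log₂(8) = 3.0000 bits; with the given probabilities H = 2.6549 bits.
b·(H₀ − H) = 105 × (3.0000 − 2.6549) = 36.23 ms.

36 ms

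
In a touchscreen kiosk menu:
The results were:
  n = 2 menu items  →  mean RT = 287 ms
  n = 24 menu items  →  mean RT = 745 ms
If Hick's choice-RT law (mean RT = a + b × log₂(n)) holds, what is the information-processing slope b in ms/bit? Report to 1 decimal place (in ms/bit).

127.8 ms/bit

b = (RT₂ − RT₁)/(log₂ n₂ − log₂ n₁) = (745 − 287)/(4.5850 − 1) = 127.756 ms/bit.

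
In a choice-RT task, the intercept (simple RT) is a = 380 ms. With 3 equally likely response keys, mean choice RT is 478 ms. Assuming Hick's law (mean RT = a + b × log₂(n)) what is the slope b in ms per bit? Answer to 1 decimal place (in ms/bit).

log₂(3) = 1.5850 bits.
b = (RT − a)/log₂ n = (478 − 380) / 1.5850 = 61.831 ms/bit.

61.8 ms/bit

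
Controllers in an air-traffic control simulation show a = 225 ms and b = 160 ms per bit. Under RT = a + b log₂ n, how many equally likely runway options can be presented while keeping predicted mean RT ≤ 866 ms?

16

160·log₂ n ≤ 866 − 225 = 641, giving log₂ n ≤ 4.0062 and n ≤ 16.069. The largest whole number is 16.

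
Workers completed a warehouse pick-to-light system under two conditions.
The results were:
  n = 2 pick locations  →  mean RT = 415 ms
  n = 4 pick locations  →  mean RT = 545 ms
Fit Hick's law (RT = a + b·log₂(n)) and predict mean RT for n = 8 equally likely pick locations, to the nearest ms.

Fit slope and intercept:
  b = (545 − 415) / (log₂ 4 − log₂ 2) = 130 / (2 − 1) = 130 ms/bit
  a = 415 − 130 × 1 = 285 ms
Then RT(8) = 285 + 130 × log₂ 8 = 285 + 130 × 3 ≈ 675.000 ms.

675 ms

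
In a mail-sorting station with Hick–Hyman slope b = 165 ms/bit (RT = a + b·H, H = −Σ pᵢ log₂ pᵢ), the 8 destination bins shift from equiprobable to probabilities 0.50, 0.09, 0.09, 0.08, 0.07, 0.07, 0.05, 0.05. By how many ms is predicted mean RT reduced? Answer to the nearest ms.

101 ms

Equiprobable entropy H₀ = log₂ 8 = 3.0000 bits.
Skewed entropy H = −Σ pᵢ log₂ pᵢ = 2.3861 bits.
ΔRT = b·(H₀ − H) = 165 × 0.6139 = 101.29 ms.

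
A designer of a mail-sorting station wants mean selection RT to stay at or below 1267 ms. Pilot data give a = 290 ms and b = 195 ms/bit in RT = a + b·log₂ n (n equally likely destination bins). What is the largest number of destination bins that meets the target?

195·log₂ n ≤ 1267 − 290 = 977, giving log₂ n ≤ 5.0103 and n ≤ 32.228. The largest whole number is 32.

32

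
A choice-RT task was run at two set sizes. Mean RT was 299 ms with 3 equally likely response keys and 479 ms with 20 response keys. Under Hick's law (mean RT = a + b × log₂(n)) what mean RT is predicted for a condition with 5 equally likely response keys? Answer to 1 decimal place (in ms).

347.5 ms

With log₂ n on the abscissa the relation is linear; from the two conditions:
  b = (479 − 299) / (log₂ 20 − log₂ 3) = 180 / (4.3219 − 1.5850) = 65.766 ms/bit
  a = 299 − 65.766 × 1.5850 = 194.763 ms
Then RT(5) = 194.763 + 65.766 × log₂ 5 = 194.763 + 65.766 × 2.3219 ≈ 347.467 ms.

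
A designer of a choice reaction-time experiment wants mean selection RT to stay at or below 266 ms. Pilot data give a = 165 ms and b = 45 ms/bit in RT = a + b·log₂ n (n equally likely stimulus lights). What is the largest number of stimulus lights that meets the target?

4

Information budget: (266 − 165)/45 = 2.2444 bits, so n ≤ 2^2.2444 = 4.739 → at most 4.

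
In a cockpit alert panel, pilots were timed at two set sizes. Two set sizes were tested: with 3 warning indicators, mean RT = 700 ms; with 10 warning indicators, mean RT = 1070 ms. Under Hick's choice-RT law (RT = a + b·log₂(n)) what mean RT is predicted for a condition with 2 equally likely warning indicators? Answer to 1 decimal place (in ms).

Solve the two-equation system in a and b:
  b = (1070 − 700) / (log₂ 10 − log₂ 3) = 370 / (3.3219 − 1.5850) = 213.015 ms/bit
  a = 700 − 213.015 × 1.5850 = 362.379 ms
Then RT(2) = 362.379 + 213.015 × log₂ 2 = 362.379 + 213.015 × 1 ≈ 575.394 ms.

575.4 ms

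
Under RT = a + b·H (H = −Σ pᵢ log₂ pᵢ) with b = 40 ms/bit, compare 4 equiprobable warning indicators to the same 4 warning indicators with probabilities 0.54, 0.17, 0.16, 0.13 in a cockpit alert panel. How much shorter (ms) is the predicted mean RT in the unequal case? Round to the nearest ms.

The RT saving is b·ΔH. Equiprobable H₀ = log₂(4) = 2.0000 bits; with the given probabilities H = 1.7203 bits.
b·(H₀ − H) = 40 × (2.0000 − 1.7203) = 11.19 ms.

11 ms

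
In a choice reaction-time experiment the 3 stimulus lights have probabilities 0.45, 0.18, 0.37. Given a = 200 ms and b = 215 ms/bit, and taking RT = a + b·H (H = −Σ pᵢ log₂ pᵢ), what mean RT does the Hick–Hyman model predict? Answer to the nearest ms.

H = 0.45·log₂(1/0.45) + 0.18·log₂(1/0.18) + 0.37·log₂(1/0.37) = 1.4944 bits.
RT = 200 + 215 × 1.4944 = 521.30 ms.

521 ms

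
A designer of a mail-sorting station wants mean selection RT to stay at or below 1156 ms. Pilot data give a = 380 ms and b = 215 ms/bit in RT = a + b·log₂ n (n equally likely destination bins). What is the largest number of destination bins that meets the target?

215·log₂ n ≤ 1156 − 380 = 776, giving log₂ n ≤ 3.6093 and n ≤ 12.204. The largest whole number is 12.

12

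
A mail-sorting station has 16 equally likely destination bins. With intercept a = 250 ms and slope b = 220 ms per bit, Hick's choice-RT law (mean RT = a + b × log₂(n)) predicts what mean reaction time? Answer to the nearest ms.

log₂(16) = 4 bits, so RT = 250 + 220 × 4 ≈ 1130.000 ms.

1130 ms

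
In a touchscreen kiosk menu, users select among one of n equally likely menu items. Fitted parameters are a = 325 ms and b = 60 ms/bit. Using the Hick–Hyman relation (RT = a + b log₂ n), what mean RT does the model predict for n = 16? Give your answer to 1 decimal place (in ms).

565.0 ms

log₂(16) = 4 bits, so RT = 325 + 60 × 4 ≈ 565.000 ms.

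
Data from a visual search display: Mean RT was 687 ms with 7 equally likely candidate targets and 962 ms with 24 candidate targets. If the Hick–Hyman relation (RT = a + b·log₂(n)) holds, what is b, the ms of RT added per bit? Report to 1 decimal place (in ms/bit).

154.7 ms/bit

b = (RT₂ − RT₁)/(log₂ n₂ − log₂ n₁) = (962 − 687)/(4.5850 − 2.8074) = 154.702 ms/bit.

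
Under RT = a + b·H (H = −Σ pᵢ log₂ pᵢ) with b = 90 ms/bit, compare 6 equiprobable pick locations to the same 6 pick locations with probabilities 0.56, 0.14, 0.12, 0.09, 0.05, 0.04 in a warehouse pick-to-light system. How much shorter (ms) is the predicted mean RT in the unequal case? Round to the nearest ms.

The RT saving is b·ΔH. Equiprobable H₀ = log₂(6) = 2.5850 bits; with the given probabilities H = 1.9471 bits.
b·(H₀ − H) = 90 × (2.5850 − 1.9471) = 57.41 ms.

57 ms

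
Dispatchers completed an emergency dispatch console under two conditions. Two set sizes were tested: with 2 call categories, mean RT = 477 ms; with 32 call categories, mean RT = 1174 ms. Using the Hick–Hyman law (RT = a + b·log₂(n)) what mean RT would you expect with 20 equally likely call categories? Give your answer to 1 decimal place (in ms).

RT is linear in log₂ n, so two points fix the line:
  b = (1174 − 477) / (log₂ 32 − log₂ 2) = 697 / (5 − 1) = 174.250 ms/bit
  a = 477 − 174.250 × 1 = 302.750 ms
Then RT(20) = 302.750 + 174.250 × log₂ 20 = 302.750 + 174.250 × 4.3219 ≈ 1055.846 ms.

1055.8 ms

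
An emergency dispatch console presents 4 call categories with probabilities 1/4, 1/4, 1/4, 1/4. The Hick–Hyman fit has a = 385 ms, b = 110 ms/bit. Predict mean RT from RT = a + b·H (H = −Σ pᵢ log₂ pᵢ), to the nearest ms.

Each term −pᵢ log₂ pᵢ: 0.25·2 + 0.25·2 + 0.25·2 + 0.25·2; summed, H = 2.000 bits.
Mean RT = a + bH = 385 + 110·2.000 = 605.00 ms.

605 ms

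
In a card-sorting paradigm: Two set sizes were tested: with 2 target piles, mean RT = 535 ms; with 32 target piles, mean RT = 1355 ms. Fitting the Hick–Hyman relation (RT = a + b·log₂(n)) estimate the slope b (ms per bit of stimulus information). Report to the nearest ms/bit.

The slope on a log₂ axis is (1355 − 535) / (5 − 1) = 205 ms/bit.

205 ms/bit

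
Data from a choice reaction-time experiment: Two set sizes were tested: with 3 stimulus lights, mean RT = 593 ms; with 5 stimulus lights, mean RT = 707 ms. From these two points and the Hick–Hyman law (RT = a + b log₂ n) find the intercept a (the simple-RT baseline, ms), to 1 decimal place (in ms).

b = (RT₂ − RT₁)/(log₂ n₂ − log₂ n₁) = (707 − 593)/(2.3219 − 1.5850) = 154.688 ms/bit.
a = RT₁ − b·log₂ n₁ = 593 − 154.688 × 1.5850 = 347.825 ms.

347.8 ms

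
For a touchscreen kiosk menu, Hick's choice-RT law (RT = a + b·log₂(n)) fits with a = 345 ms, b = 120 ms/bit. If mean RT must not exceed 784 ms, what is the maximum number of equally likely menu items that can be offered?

12

120·log₂ n ≤ 784 − 345 = 439, giving log₂ n ≤ 3.6583 and n ≤ 12.626. The largest whole number is 12.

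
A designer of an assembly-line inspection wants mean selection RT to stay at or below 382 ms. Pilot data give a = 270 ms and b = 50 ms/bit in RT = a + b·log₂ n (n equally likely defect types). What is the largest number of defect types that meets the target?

4

Set 270 + 50·log₂ n ≤ 382 → log₂ n ≤ (382 − 270)/50 = 2.2400.
So n ≤ 2^2.2400 = 4.724; the largest integer n is 4.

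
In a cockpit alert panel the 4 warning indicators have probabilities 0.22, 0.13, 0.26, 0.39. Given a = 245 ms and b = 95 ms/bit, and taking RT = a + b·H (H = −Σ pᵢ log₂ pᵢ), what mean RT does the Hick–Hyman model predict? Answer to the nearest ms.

425 ms

Entropy contributions −pᵢ log₂ pᵢ: 0.4806, 0.3826, 0.5053, 0.5298; sum H = 1.8983 bits.
RT = a + bH = 245 + 95·1.8983 = 425.34 ms.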